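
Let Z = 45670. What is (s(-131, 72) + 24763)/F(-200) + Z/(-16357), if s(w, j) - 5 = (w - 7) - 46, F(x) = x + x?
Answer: -52548561/817850 ≈ -64.252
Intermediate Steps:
F(x) = 2*x
s(w, j) = -48 + w (s(w, j) = 5 + ((w - 7) - 46) = 5 + ((-7 + w) - 46) = 5 + (-53 + w) = -48 + w)
(s(-131, 72) + 24763)/F(-200) + Z/(-16357) = ((-48 - 131) + 24763)/((2*(-200))) + 45670/(-16357) = (-179 + 24763)/(-400) + 45670*(-1/16357) = 24584*(-1/400) - 45670/16357 = -3073/50 - 45670/16357 = -52548561/817850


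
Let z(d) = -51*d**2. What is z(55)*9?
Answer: -1388475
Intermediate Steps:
z(55)*9 = -51*55**2*9 = -51*3025*9 = -154275*9 = -1388475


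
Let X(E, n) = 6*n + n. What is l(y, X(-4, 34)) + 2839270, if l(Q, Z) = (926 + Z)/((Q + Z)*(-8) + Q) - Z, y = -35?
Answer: 1569984308/553 ≈ 2.8390e+6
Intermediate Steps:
X(E, n) = 7*n
l(Q, Z) = -Z + (926 + Z)/(-8*Z - 7*Q) (l(Q, Z) = (926 + Z)/((-8*Q - 8*Z) + Q) - Z = (926 + Z)/(-8*Z - 7*Q) - Z = -Z + (926 + Z)/(-8*Z - 7*Q))
l(y, X(-4, 34)) + 2839270 = (-926 - 7*34 - 8*(7*34)**2 - 7*(-35)*7*34)/(7*(-35) + 8*(7*34)) + 2839270 = (-926 - 1*238 - 8*238**2 - 7*(-35)*238)/(-245 + 8*238) + 2839270 = (-926 - 238 - 8*56644 + 58310)/(-245 + 1904) + 2839270 = (-926 - 238 - 453152 + 58310)/1659 + 2839270 = (1/1659)*(-396006) + 2839270 = -132002/553 + 2839270 = 1569984308/553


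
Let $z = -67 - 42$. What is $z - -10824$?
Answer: $10715$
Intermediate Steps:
$z = -109$ ($z = -67 - 42 = -109$)
$z - -10824 = -109 - -10824 = -109 + 10824 = 10715$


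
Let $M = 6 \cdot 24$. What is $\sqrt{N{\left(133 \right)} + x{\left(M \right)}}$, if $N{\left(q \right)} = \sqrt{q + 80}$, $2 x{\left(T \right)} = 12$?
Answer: $\sqrt{6 + \sqrt{213}} \approx 4.5381$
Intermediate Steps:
$M = 144$
$x{\left(T \right)} = 6$ ($x{\left(T \right)} = \frac{1}{2} \cdot 12 = 6$)
$N{\left(q \right)} = \sqrt{80 + q}$
$\sqrt{N{\left(133 \right)} + x{\left(M \right)}} = \sqrt{\sqrt{80 + 133} + 6} = \sqrt{\sqrt{213} + 6} = \sqrt{6 + \sqrt{213}}$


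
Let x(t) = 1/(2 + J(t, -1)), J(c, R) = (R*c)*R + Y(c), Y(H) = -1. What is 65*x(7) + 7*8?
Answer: 513/8 ≈ 64.125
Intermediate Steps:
J(c, R) = -1 + c*R² (J(c, R) = (R*c)*R - 1 = c*R² - 1 = -1 + c*R²)
x(t) = 1/(1 + t) (x(t) = 1/(2 + (-1 + t*(-1)²)) = 1/(2 + (-1 + t*1)) = 1/(2 + (-1 + t)) = 1/(1 + t))
65*x(7) + 7*8 = 65/(1 + 7) + 7*8 = 65/8 + 56 = 513/8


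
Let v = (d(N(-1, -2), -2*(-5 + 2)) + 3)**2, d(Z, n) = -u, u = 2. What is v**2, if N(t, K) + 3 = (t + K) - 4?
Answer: 1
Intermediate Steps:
N(t, K) = -7 + K + t (N(t, K) = -3 + ((t + K) - 4) = -3 + ((K + t) - 4) = -3 + (-4 + K + t) = -7 + K + t)
d(Z, n) = -2 (d(Z, n) = -1*2 = -2)
v = 1 (v = (-2 + 3)**2 = 1**2 = 1)
v**2 = 1**2 = 1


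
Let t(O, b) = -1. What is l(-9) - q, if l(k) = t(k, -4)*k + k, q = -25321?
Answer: 25321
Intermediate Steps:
l(k) = 0 (l(k) = -k + k = 0)
l(-9) - q = 0 - 1*(-25321) = 0 + 25321 = 25321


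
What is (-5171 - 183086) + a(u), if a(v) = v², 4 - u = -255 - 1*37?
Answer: -100641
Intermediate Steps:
u = 296 (u = 4 - (-255 - 1*37) = 4 - (-255 - 37) = 4 - 1*(-292) = 4 + 292 = 296)
(-5171 - 183086) + a(u) = (-5171 - 183086) + 296² = -188257 + 87616 = -100641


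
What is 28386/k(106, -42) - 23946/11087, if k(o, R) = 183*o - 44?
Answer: -74367651/107288899 ≈ -0.69315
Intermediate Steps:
k(o, R) = -44 + 183*o
28386/k(106, -42) - 23946/11087 = 28386/(-44 + 183*106) - 23946/11087 = 28386/(-44 + 19398) - 23946*1/11087 = 28386/19354 - 23946/11087 = 28386*(1/19354) - 23946/11087 = 14193/9677 - 23946/11087 = -74367651/107288899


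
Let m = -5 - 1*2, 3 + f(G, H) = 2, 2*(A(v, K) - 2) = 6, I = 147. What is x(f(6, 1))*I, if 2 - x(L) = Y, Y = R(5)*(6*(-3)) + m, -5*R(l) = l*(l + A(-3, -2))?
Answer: -25137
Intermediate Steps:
A(v, K) = 5 (A(v, K) = 2 + (½)*6 = 2 + 3 = 5)
f(G, H) = -1 (f(G, H) = -3 + 2 = -1)
R(l) = -l*(5 + l)/5 (R(l) = -l*(l + 5)/5 = -l*(5 + l)/5)
m = -7 (m = -5 - 2 = -7)
Y = 173 (Y = (-⅕*5*(5 + 5))*(6*(-3)) - 7 = -⅕*5*10*(-18) - 7 = -10*(-18) - 7 = 180 - 7 = 173)
x(L) = -171 (x(L) = 2 - 1*173 = 2 - 173 = -171)
x(f(6, 1))*I = -171*147 = -25137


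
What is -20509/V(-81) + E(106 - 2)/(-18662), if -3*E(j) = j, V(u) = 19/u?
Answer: 46502784385/531867 ≈ 87433.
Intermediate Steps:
E(j) = -j/3
-20509/V(-81) + E(106 - 2)/(-18662) = -20509/(19/(-81)) - (106 - 2)/3/(-18662) = -20509/(19*(-1/81)) - ⅓*104*(-1/18662) = -20509/(-19/81) - 104/3*(-1/18662) = -20509*(-81/19) + 52/27993 = 1661229/19 + 52/27993 = 46502784385/531867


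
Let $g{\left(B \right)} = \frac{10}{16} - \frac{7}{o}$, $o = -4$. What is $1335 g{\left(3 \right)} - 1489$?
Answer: $\frac{13453}{8} \approx 1681.6$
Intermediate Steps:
$g{\left(B \right)} = \frac{19}{8}$ ($g{\left(B \right)} = \frac{10}{16} - \frac{7}{-4} = 10 \cdot \frac{1}{16} - - \frac{7}{4} = \frac{5}{8} + \frac{7}{4} = \frac{19}{8}$)
$1335 g{\left(3 \right)} - 1489 = 1335 \cdot \frac{19}{8} - 1489 = \frac{25365}{8} - 1489 = \frac{13453}{8}$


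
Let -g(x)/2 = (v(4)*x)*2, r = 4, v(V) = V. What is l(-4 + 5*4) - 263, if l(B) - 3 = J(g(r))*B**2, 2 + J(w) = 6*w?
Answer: -99076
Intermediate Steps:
g(x) = -16*x (g(x) = -2*4*x*2 = -16*x)
J(w) = -2 + 6*w
l(B) = 3 - 386*B**2 (l(B) = 3 + (-2 + 6*(-16*4))*B**2 = 3 + (-2 + 6*(-64))*B**2 = 3 + (-2 - 384)*B**2 = 3 - 386*B**2)
l(-4 + 5*4) - 263 = (3 - 386*(-4 + 5*4)**2) - 263 = (3 - 386*(-4 + 20)**2) - 263 = (3 - 386*16**2) - 263 = (3 - 386*256) - 263 = (3 - 98816) - 263 = -98813 - 263 = -99076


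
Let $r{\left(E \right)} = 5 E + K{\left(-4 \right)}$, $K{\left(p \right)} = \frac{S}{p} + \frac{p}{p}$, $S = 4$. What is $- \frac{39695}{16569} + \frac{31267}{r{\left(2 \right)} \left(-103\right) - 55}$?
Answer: $- \frac{80161714}{2568195} \approx -31.213$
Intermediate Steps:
$K{\left(p \right)} = 1 + \frac{4}{p}$ ($K{\left(p \right)} = \frac{4}{p} + \frac{p}{p} = \frac{4}{p} + 1 = 1 + \frac{4}{p}$)
$r{\left(E \right)} = 5 E$ ($r{\left(E \right)} = 5 E + \frac{4 - 4}{-4} = 5 E - 0 = 5 E + 0 = 5 E$)
$- \frac{39695}{16569} + \frac{31267}{r{\left(2 \right)} \left(-103\right) - 55} = - \frac{39695}{16569} + \frac{31267}{5 \cdot 2 \left(-103\right) - 55} = \left(-39695\right) \frac{1}{16569} + \frac{31267}{10 \left(-103\right) - 55} = - \frac{39695}{16569} + \frac{31267}{-1030 - 55} = - \frac{39695}{16569} + \frac{31267}{-1085} = - \frac{39695}{16569} + 31267 \left(- \frac{1}{1085}\right) = - \frac{39695}{16569} - \frac{31267}{1085} = - \frac{80161714}{2568195}$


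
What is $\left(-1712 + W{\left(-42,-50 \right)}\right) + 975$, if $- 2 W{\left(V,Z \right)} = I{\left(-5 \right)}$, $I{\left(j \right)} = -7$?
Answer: $- \frac{1467}{2} \approx -733.5$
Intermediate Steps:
$W{\left(V,Z \right)} = \frac{7}{2}$ ($W{\left(V,Z \right)} = \left(- \frac{1}{2}\right) \left(-7\right) = \frac{7}{2}$)
$\left(-1712 + W{\left(-42,-50 \right)}\right) + 975 = \left(-1712 + \frac{7}{2}\right) + 975 = - \frac{3417}{2} + 975 = - \frac{1467}{2}$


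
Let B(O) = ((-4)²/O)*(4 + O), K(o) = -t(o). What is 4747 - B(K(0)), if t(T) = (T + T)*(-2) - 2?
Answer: 4699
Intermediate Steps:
t(T) = -2 - 4*T (t(T) = (2*T)*(-2) - 2 = -4*T - 2 = -2 - 4*T)
K(o) = 2 + 4*o (K(o) = -(-2 - 4*o) = 2 + 4*o)
B(O) = 16*(4 + O)/O (B(O) = (16/O)*(4 + O) = 16*(4 + O)/O)
4747 - B(K(0)) = 4747 - (16 + 64/(2 + 4*0)) = 4747 - (16 + 64/(2 + 0)) = 4747 - (16 + 64/2) = 4747 - (16 + 64*(½)) = 4747 - (16 + 32) = 4747 - 1*48 = 4747 - 48 = 4699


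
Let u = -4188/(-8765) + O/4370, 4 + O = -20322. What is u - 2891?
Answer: -11089397338/3830305 ≈ -2895.2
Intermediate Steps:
O = -20326 (O = -4 - 20322 = -20326)
u = -15985583/3830305 (u = -4188/(-8765) - 20326/4370 = -4188*(-1/8765) - 20326*1/4370 = 4188/8765 - 10163/2185 = -15985583/3830305 ≈ -4.1734)
u - 2891 = -15985583/3830305 - 2891 = -11089397338/3830305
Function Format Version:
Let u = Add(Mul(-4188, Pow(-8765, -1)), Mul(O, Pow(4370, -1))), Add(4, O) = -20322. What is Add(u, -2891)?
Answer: Rational(-11089397338, 3830305) ≈ -2895.2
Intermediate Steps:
O = -20326 (O = Add(-4, -20322) = -20326)
u = Rational(-15985583, 3830305) (u = Add(Mul(-4188, Pow(-8765, -1)), Mul(-20326, Pow(4370, -1))) = Add(Mul(-4188, Rational(-1, 8765)), Mul(-20326, Rational(1, 4370))) = Add(Rational(4188, 8765), Rational(-10163, 2185)) = Rational(-15985583, 3830305) ≈ -4.1734)
Add(u, -2891) = Add(Rational(-15985583, 3830305), -2891) = Rational(-11089397338, 3830305)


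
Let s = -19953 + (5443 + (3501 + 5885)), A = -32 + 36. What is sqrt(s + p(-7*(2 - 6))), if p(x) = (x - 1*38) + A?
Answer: 3*I*sqrt(570) ≈ 71.624*I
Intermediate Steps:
A = 4
p(x) = -34 + x (p(x) = (x - 1*38) + 4 = (x - 38) + 4 = (-38 + x) + 4 = -34 + x)
s = -5124 (s = -19953 + (5443 + 9386) = -19953 + 14829 = -5124)
sqrt(s + p(-7*(2 - 6))) = sqrt(-5124 + (-34 - 7*(2 - 6))) = sqrt(-5124 + (-34 - 7*(-4))) = sqrt(-5124 + (-34 + 28)) = sqrt(-5124 - 6) = sqrt(-5130) = 3*I*sqrt(570)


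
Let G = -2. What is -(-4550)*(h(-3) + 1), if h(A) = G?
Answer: -4550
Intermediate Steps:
h(A) = -2
-(-4550)*(h(-3) + 1) = -(-4550)*(-2 + 1) = -(-4550)*(-1) = -2275*2 = -4550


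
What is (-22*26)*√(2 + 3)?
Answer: -572*√5 ≈ -1279.0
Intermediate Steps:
(-22*26)*√(2 + 3) = -572*√5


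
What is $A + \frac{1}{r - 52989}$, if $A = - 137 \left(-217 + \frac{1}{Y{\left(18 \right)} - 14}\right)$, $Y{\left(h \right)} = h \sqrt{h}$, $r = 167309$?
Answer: $\frac{4788599750489}{161076880} - \frac{3699 \sqrt{2}}{2818} \approx 29727.0$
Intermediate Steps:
$Y{\left(h \right)} = h^{\frac{3}{2}}$
$A = 29729 - \frac{137}{-14 + 54 \sqrt{2}}$ ($A = - 137 \left(-217 + \frac{1}{18^{\frac{3}{2}} - 14}\right) = - 137 \left(-217 + \frac{1}{54 \sqrt{2} - 14}\right) = - 137 \left(-217 + \frac{1}{-14 + 54 \sqrt{2}}\right) = 29729 - \frac{137}{-14 + 54 \sqrt{2}} \approx 29727.0$)
$A + \frac{1}{r - 52989} = \left(\frac{83775363}{2818} - \frac{3699 \sqrt{2}}{2818}\right) + \frac{1}{167309 - 52989} = \left(\frac{83775363}{2818} - \frac{3699 \sqrt{2}}{2818}\right) + \frac{1}{114320} = \frac{4788599750489}{161076880} - \frac{3699 \sqrt{2}}{2818}$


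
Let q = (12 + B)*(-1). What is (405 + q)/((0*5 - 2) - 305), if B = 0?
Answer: -393/307 ≈ -1.2801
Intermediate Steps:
q = -12 (q = (12 + 0)*(-1) = 12*(-1) = -12)
(405 + q)/((0*5 - 2) - 305) = (405 - 12)/((0*5 - 2) - 305) = 393/((0 - 2) - 305) = 393/(-2 - 305) = 393/(-307) = 393*(-1/307) = -393/307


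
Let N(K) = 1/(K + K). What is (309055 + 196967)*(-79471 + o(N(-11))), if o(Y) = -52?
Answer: -40240387506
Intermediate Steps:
N(K) = 1/(2*K)
(309055 + 196967)*(-79471 + o(N(-11))) = (309055 + 196967)*(-79471 - 52) = 506022*(-79523) = -40240387506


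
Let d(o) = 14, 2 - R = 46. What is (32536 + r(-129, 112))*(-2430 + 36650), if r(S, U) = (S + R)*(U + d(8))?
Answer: 367454360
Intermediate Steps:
R = -44 (R = 2 - 1*46 = 2 - 46 = -44)
r(S, U) = (-44 + S)*(14 + U) (r(S, U) = (S - 44)*(U + 14) = (-44 + S)*(14 + U))
(32536 + r(-129, 112))*(-2430 + 36650) = (32536 + (-616 - 44*112 + 14*(-129) - 129*112))*(-2430 + 36650) = (32536 + (-616 - 4928 - 1806 - 14448))*34220 = (32536 - 21798)*34220 = 10738*34220 = 367454360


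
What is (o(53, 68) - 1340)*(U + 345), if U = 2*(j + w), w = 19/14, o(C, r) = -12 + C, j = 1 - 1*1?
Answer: -3161766/7 ≈ -4.5168e+5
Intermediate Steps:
j = 0 (j = 1 - 1 = 0)
w = 19/14 (w = 19*(1/14) = 19/14 ≈ 1.3571)
U = 19/7 (U = 2*(0 + 19/14) = 2*(19/14) = 19/7 ≈ 2.7143)
(o(53, 68) - 1340)*(U + 345) = ((-12 + 53) - 1340)*(19/7 + 345) = (41 - 1340)*(2434/7) = -1299*2434/7 = -3161766/7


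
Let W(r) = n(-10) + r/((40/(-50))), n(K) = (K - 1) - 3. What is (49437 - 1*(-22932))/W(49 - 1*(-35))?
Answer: -4257/7 ≈ -608.14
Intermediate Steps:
n(K) = -4 + K (n(K) = (-1 + K) - 3 = -4 + K)
W(r) = -14 - 5*r/4 (W(r) = (-4 - 10) + r/((40/(-50))) = -14 + r/((40*(-1/50))) = -14 + r/(-4/5) = -14 + r*(-5/4) = -14 - 5*r/4)
(49437 - 1*(-22932))/W(49 - 1*(-35)) = (49437 - 1*(-22932))/(-14 - 5*(49 - 1*(-35))/4) = (49437 + 22932)/(-14 - 5*(49 + 35)/4) = 72369/(-14 - 5/4*84) = 72369/(-14 - 105) = 72369/(-119) = 72369*(-1/119) = -4257/7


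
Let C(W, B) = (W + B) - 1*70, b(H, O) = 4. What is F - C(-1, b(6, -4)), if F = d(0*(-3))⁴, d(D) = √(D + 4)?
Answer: 83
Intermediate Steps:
d(D) = √(4 + D)
F = 16 (F = (√(4 + 0*(-3)))⁴ = (√(4 + 0))⁴ = (√4)⁴ = 2⁴ = 16)
C(W, B) = -70 + B + W (C(W, B) = (B + W) - 70 = -70 + B + W)
F - C(-1, b(6, -4)) = 16 - (-70 + 4 - 1) = 16 - 1*(-67) = 16 + 67 = 83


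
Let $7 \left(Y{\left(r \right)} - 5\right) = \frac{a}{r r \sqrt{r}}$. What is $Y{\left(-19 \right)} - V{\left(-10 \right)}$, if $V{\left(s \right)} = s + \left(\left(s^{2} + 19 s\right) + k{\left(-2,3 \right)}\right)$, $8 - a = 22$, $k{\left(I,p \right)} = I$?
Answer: $107 + \frac{2 i \sqrt{19}}{6859} \approx 107.0 + 0.001271 i$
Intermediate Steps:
$a = -14$ ($a = 8 - 22 = -14$)
$V{\left(s \right)} = -2 + s^{2} + 20 s$ ($V{\left(s \right)} = s - \left(2 - s^{2} - 19 s\right) = s + \left(-2 + s^{2} + 19 s\right) = -2 + s^{2} + 20 s$)
$Y{\left(r \right)} = 5 - \frac{2}{r^{\frac{5}{2}}}$ ($Y{\left(r \right)} = 5 + \frac{\left(-14\right) \frac{1}{r r \sqrt{r}}}{7} = 5 + \frac{\left(-14\right) \frac{1}{r^{2} \sqrt{r}}}{7} = 5 + \frac{\left(-14\right) \frac{1}{r^{\frac{5}{2}}}}{7} = 5 - \frac{2}{r^{\frac{5}{2}}}$)
$Y{\left(-19 \right)} - V{\left(-10 \right)} = \left(5 - \frac{2}{361 i \sqrt{19}}\right) - \left(-2 + \left(-10\right)^{2} + 20 \left(-10\right)\right) = \left(5 - 2 \left(- \frac{i \sqrt{19}}{6859}\right)\right) - \left(-2 + 100 - 200\right) = \left(5 + \frac{2 i \sqrt{19}}{6859}\right) - -102 = \left(5 + \frac{2 i \sqrt{19}}{6859}\right) + 102 = 107 + \frac{2 i \sqrt{19}}{6859}$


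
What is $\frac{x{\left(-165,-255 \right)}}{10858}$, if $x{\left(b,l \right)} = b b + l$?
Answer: $\frac{13485}{5429} \approx 2.4839$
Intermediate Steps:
$x{\left(b,l \right)} = l + b^{2}$ ($x{\left(b,l \right)} = b^{2} + l = l + b^{2}$)
$\frac{x{\left(-165,-255 \right)}}{10858} = \frac{-255 + \left(-165\right)^{2}}{10858} = \left(-255 + 27225\right) \frac{1}{10858} = 26970 \cdot \frac{1}{10858} = \frac{13485}{5429}$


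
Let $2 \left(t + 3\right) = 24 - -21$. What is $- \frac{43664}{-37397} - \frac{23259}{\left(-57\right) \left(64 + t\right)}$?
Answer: $\frac{718423754}{118660681} \approx 6.0544$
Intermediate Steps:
$t = \frac{39}{2}$ ($t = -3 + \frac{24 - -21}{2} = -3 + \frac{24 + 21}{2} = -3 + \frac{1}{2} \cdot 45 = -3 + \frac{45}{2} = \frac{39}{2} \approx 19.5$)
$- \frac{43664}{-37397} - \frac{23259}{\left(-57\right) \left(64 + t\right)} = - \frac{43664}{-37397} - \frac{23259}{\left(-57\right) \left(64 + \frac{39}{2}\right)} = \left(-43664\right) \left(- \frac{1}{37397}\right) - \frac{23259}{\left(-57\right) \frac{167}{2}} = \frac{43664}{37397} - \frac{23259}{- \frac{9519}{2}} = \frac{43664}{37397} - - \frac{15506}{3173} = \frac{43664}{37397} + \frac{15506}{3173} = \frac{718423754}{118660681}$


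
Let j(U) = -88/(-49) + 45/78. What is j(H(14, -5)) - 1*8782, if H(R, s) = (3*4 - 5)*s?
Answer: -11185245/1274 ≈ -8779.6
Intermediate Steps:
H(R, s) = 7*s (H(R, s) = (12 - 5)*s = 7*s)
j(U) = 3023/1274 (j(U) = -88*(-1/49) + 45*(1/78) = 88/49 + 15/26 = 3023/1274)
j(H(14, -5)) - 1*8782 = 3023/1274 - 1*8782 = 3023/1274 - 8782 = -11185245/1274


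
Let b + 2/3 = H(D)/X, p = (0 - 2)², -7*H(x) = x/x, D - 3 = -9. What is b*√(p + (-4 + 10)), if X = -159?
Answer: -247*√10/371 ≈ -2.1053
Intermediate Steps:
D = -6 (D = 3 - 9 = -6)
H(x) = -⅐ (H(x) = -x/(7*x) = -⅐*1 = -⅐)
p = 4 (p = (-2)² = 4)
b = -247/371 (b = -⅔ - ⅐/(-159) = -⅔ - ⅐*(-1/159) = -⅔ + 1/1113 = -247/371 ≈ -0.66577)
b*√(p + (-4 + 10)) = -247*√(4 + (-4 + 10))/371 = -247*√(4 + 6)/371 = -247*√10/371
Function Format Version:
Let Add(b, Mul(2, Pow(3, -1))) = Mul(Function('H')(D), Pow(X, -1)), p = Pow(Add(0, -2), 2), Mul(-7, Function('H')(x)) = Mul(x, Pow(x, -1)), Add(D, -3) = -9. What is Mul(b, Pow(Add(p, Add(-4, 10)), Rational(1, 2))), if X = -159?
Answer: Mul(Rational(-247, 371), Pow(10, Rational(1, 2))) ≈ -2.1053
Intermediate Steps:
D = -6 (D = Add(3, -9) = -6)
Function('H')(x) = Rational(-1, 7) (Function('H')(x) = Mul(Rational(-1, 7), Mul(x, Pow(x, -1))) = Mul(Rational(-1, 7), 1) = Rational(-1, 7))
p = 4 (p = Pow(-2, 2) = 4)
b = Rational(-247, 371) (b = Add(Rational(-2, 3), Mul(Rational(-1, 7), Pow(-159, -1))) = Add(Rational(-2, 3), Mul(Rational(-1, 7), Rational(-1, 159))) = Add(Rational(-2, 3), Rational(1, 1113)) = Rational(-247, 371) ≈ -0.66577)
Mul(b, Pow(Add(p, Add(-4, 10)), Rational(1, 2))) = Mul(Rational(-247, 371), Pow(Add(4, Add(-4, 10)), Rational(1, 2))) = Mul(Rational(-247, 371), Pow(Add(4, 6), Rational(1, 2))) = Mul(Rational(-247, 371), Pow(10, Rational(1, 2)))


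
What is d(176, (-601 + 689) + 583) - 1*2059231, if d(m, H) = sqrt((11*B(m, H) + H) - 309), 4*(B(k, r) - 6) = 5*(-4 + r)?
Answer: -2059231 + sqrt(38397)/2 ≈ -2.0591e+6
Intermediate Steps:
B(k, r) = 1 + 5*r/4 (B(k, r) = 6 + (5*(-4 + r))/4 = 6 + (-20 + 5*r)/4 = 6 + (-5 + 5*r/4) = 1 + 5*r/4)
d(m, H) = sqrt(-298 + 59*H/4) (d(m, H) = sqrt((11*(1 + 5*H/4) + H) - 309) = sqrt(((11 + 55*H/4) + H) - 309) = sqrt((11 + 59*H/4) - 309) = sqrt(-298 + 59*H/4))
d(176, (-601 + 689) + 583) - 1*2059231 = sqrt(-1192 + 59*((-601 + 689) + 583))/2 - 1*2059231 = sqrt(-1192 + 59*(88 + 583))/2 - 2059231 = sqrt(-1192 + 59*671)/2 - 2059231 = sqrt(-1192 + 39589)/2 - 2059231 = sqrt(38397)/2 - 2059231 = -2059231 + sqrt(38397)/2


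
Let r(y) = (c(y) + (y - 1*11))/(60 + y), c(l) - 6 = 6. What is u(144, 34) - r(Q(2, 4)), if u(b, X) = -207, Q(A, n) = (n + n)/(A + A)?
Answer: -12837/62 ≈ -207.05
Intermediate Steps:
Q(A, n) = n/A (Q(A, n) = (2*n)/((2*A)) = (2*n)*(1/(2*A)) = n/A)
c(l) = 12 (c(l) = 6 + 6 = 12)
r(y) = (1 + y)/(60 + y) (r(y) = (12 + (y - 1*11))/(60 + y) = (12 + (y - 11))/(60 + y) = (12 + (-11 + y))/(60 + y) = (1 + y)/(60 + y))
u(144, 34) - r(Q(2, 4)) = -207 - (1 + 4/2)/(60 + 4/2) = -207 - (1 + 4*(½))/(60 + 4*(½)) = -207 - (1 + 2)/(60 + 2) = -207 - 3/62 = -12837/62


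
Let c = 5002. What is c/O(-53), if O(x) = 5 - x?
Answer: 2501/29 ≈ 86.241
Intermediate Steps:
c/O(-53) = 5002/(5 - 1*(-53)) = 5002/(5 + 53) = 5002/58 = 5002*(1/58) = 2501/29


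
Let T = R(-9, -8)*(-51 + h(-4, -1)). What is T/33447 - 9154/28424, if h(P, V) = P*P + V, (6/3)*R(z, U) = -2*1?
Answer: -50858429/158449588 ≈ -0.32098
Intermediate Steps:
R(z, U) = -1 (R(z, U) = (-2*1)/2 = (½)*(-2) = -1)
h(P, V) = V + P² (h(P, V) = P² + V = V + P²)
T = 36 (T = -(-51 + (-1 + (-4)²)) = -(-51 + (-1 + 16)) = -(-51 + 15) = -1*(-36) = 36)
T/33447 - 9154/28424 = 36/33447 - 9154/28424 = 36*(1/33447) - 9154*1/28424 = 12/11149 - 4577/14212 = -50858429/158449588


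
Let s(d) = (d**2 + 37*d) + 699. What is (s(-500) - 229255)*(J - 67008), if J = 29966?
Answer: -109051648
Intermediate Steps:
s(d) = 699 + d**2 + 37*d
(s(-500) - 229255)*(J - 67008) = ((699 + (-500)**2 + 37*(-500)) - 229255)*(29966 - 67008) = ((699 + 250000 - 18500) - 229255)*(-37042) = (232199 - 229255)*(-37042) = 2944*(-37042) = -109051648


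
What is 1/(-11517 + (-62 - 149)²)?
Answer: 1/33004 ≈ 3.0299e-5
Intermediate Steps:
1/(-11517 + (-62 - 149)²) = 1/(-11517 + (-211)²) = 1/(-11517 + 44521) = 1/33004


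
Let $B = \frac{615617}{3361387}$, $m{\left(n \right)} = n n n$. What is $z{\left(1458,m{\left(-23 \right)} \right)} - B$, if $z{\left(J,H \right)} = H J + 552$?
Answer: $- \frac{59627422757075}{3361387} \approx -1.7739 \cdot 10^{7}$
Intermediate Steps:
$m{\left(n \right)} = n^{3}$ ($m{\left(n \right)} = n^{2} n = n^{3}$)
$B = \frac{615617}{3361387}$ ($B = 615617 \cdot \frac{1}{3361387} = \frac{615617}{3361387} \approx 0.18314$)
$z{\left(J,H \right)} = 552 + H J$
$z{\left(1458,m{\left(-23 \right)} \right)} - B = \left(552 + \left(-23\right)^{3} \cdot 1458\right) - \frac{615617}{3361387} = \left(552 - 17739486\right) - \frac{615617}{3361387} = -17738934 - \frac{615617}{3361387} = - \frac{59627422757075}{3361387}$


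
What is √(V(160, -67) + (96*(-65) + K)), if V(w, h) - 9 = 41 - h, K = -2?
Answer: 35*I*√5 ≈ 78.262*I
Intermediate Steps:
V(w, h) = 50 - h (V(w, h) = 9 + (41 - h) = 50 - h)
√(V(160, -67) + (96*(-65) + K)) = √((50 - 1*(-67)) + (96*(-65) - 2)) = √((50 + 67) + (-6240 - 2)) = √(117 - 6242) = √(-6125) = 35*I*√5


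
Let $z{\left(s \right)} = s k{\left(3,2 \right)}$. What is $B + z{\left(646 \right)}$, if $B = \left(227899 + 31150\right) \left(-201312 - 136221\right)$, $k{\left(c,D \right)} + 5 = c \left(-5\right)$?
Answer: $-87437599037$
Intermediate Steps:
$k{\left(c,D \right)} = -5 - 5 c$ ($k{\left(c,D \right)} = -5 + c \left(-5\right) = -5 - 5 c$)
$z{\left(s \right)} = - 20 s$ ($z{\left(s \right)} = s \left(-5 - 15\right) = s \left(-20\right) = - 20 s$)
$B = -87437586117$ ($B = 259049 \left(-337533\right) = -87437586117$)
$B + z{\left(646 \right)} = -87437586117 - 12920 = -87437599037$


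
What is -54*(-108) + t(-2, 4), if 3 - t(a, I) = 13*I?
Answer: 5783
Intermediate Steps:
t(a, I) = 3 - 13*I
-54*(-108) + t(-2, 4) = -54*(-108) + (3 - 13*4) = 5832 + (3 - 52) = 5832 - 49 = 5783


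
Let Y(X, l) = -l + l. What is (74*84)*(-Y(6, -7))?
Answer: 0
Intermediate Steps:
Y(X, l) = 0
(74*84)*(-Y(6, -7)) = (74*84)*(-1*0) = 6216*0 = 0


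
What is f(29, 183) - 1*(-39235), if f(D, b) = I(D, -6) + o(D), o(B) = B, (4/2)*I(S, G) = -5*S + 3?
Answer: 39193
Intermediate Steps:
I(S, G) = 3/2 - 5*S/2 (I(S, G) = (-5*S + 3)/2 = (3 - 5*S)/2 = 3/2 - 5*S/2)
f(D, b) = 3/2 - 3*D/2 (f(D, b) = (3/2 - 5*D/2) + D = 3/2 - 3*D/2)
f(29, 183) - 1*(-39235) = (3/2 - 3/2*29) - 1*(-39235) = (3/2 - 87/2) + 39235 = -42 + 39235 = 39193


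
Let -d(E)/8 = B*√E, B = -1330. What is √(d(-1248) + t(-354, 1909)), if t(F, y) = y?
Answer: √(1909 + 42560*I*√78) ≈ 434.62 + 432.42*I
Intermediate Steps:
d(E) = 10640*√E (d(E) = -(-10640)*√E = 10640*√E)
√(d(-1248) + t(-354, 1909)) = √(10640*√(-1248) + 1909) = √(10640*(4*I*√78) + 1909) = √(42560*I*√78 + 1909) = √(1909 + 42560*I*√78)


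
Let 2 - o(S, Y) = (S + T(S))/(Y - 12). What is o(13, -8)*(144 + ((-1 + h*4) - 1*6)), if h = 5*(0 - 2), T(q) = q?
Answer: 3201/10 ≈ 320.10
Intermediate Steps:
o(S, Y) = 2 - 2*S/(-12 + Y) (o(S, Y) = 2 - (S + S)/(Y - 12) = 2 - 2*S/(-12 + Y))
h = -10 (h = 5*(-2) = -10)
o(13, -8)*(144 + ((-1 + h*4) - 1*6)) = (2*(-12 - 8 - 1*13)/(-12 - 8))*(144 + ((-1 - 10*4) - 1*6)) = (2*(-12 - 8 - 13)/(-20))*(144 + ((-1 - 40) - 6)) = (2*(-1/20)*(-33))*(144 + (-41 - 6)) = 33*(144 - 47)/10 = (33/10)*97 = 3201/10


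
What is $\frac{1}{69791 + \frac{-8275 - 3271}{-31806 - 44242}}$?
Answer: $\frac{38024}{2653738757} \approx 1.4328 \cdot 10^{-5}$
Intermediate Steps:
$\frac{1}{69791 + \frac{-8275 - 3271}{-31806 - 44242}} = \frac{1}{69791 - \frac{11546}{-76048}} = \frac{1}{69791 - - \frac{5773}{38024}} = \frac{1}{69791 + \frac{5773}{38024}} = \frac{1}{\frac{2653738757}{38024}} = \frac{38024}{2653738757}$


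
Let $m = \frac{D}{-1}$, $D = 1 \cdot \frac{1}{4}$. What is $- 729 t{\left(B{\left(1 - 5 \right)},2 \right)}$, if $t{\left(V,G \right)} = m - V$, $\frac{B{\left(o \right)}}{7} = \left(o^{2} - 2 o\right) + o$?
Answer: $\frac{408969}{4} \approx 1.0224 \cdot 10^{5}$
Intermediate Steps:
$D = \frac{1}{4}$ ($D = 1 \cdot \frac{1}{4} = \frac{1}{4} \approx 0.25$)
$m = - \frac{1}{4}$ ($m = \frac{1}{4 \left(-1\right)} = \frac{1}{4} \left(-1\right) = - \frac{1}{4} \approx -0.25$)
$B{\left(o \right)} = - 7 o + 7 o^{2}$ ($B{\left(o \right)} = 7 \left(\left(o^{2} - 2 o\right) + o\right) = 7 \left(o^{2} - o\right) = - 7 o + 7 o^{2}$)
$t{\left(V,G \right)} = - \frac{1}{4} - V$
$- 729 t{\left(B{\left(1 - 5 \right)},2 \right)} = - 729 \left(- \frac{1}{4} - 7 \left(1 - 5\right) \left(-1 + \left(1 - 5\right)\right)\right) = - 729 \left(- \frac{1}{4} - 7 \left(-4\right) \left(-1 - 4\right)\right) = - 729 \left(- \frac{1}{4} - 7 \left(-4\right) \left(-5\right)\right) = - 729 \left(- \frac{1}{4} - 140\right) = \left(-729\right) \left(- \frac{561}{4}\right) = \frac{408969}{4}$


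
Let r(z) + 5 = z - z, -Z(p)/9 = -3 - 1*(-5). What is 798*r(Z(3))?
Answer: -3990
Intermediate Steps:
Z(p) = -18 (Z(p) = -9*(-3 - 1*(-5)) = -9*(-3 + 5) = -9*2 = -18)
r(z) = -5 (r(z) = -5 + (z - z) = -5 + 0 = -5)
798*r(Z(3)) = 798*(-5) = -3990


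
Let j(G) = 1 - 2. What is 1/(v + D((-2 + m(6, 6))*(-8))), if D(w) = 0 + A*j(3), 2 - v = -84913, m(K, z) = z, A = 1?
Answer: 1/84914 ≈ 1.1777e-5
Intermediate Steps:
j(G) = -1
v = 84915 (v = 2 - 1*(-84913) = 2 + 84913 = 84915)
D(w) = -1 (D(w) = 0 + 1*(-1) = 0 - 1 = -1)
1/(v + D((-2 + m(6, 6))*(-8))) = 1/(84915 - 1) = 1/84914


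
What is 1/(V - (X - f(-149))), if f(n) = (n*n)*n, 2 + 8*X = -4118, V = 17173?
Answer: -1/3290261 ≈ -3.0393e-7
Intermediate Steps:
X = -515 (X = -¼ + (⅛)*(-4118) = -¼ - 2059/4 = -515)
f(n) = n³ (f(n) = n²*n = n³)
1/(V - (X - f(-149))) = 1/(17173 - (-515 - 1*(-149)³)) = 1/(17173 - (-515 - 1*(-3307949))) = 1/(17173 - (-515 + 3307949)) = 1/(17173 - 1*3307434) = 1/(17173 - 3307434) = 1/(-3290261) = -1/3290261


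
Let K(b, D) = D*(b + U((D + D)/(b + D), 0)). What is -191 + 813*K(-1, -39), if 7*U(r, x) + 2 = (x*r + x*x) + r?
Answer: 4443947/140 ≈ 31742.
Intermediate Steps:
U(r, x) = -2/7 + r/7 + x²/7 + r*x/7 (U(r, x) = -2/7 + ((x*r + x*x) + r)/7 = -2/7 + ((r*x + x²) + r)/7 = -2/7 + ((x² + r*x) + r)/7 = -2/7 + (r + x² + r*x)/7 = -2/7 + (r/7 + x²/7 + r*x/7) = -2/7 + r/7 + x²/7 + r*x/7)
K(b, D) = D*(-2/7 + b + 2*D/(7*(D + b))) (K(b, D) = D*(b + (-2/7 + ((D + D)/(b + D))/7 + (⅐)*0² + (⅐)*((D + D)/(b + D))*0)) = D*(b + (-2/7 + ((2*D)/(D + b))/7 + (⅐)*0 + (⅐)*((2*D)/(D + b))*0)) = D*(b + (-2/7 + (2*D/(D + b))/7 + 0 + (⅐)*(2*D/(D + b))*0)) = D*(b + (-2/7 + 2*D/(7*(D + b)) + 0 + 0)) = D*(b + (-2/7 + 2*D/(7*(D + b)))) = D*(-2/7 + b + 2*D/(7*(D + b))))
-191 + 813*K(-1, -39) = -191 + 813*((⅐)*(-39)*(-1)*(-2 + 7*(-39) + 7*(-1))/(-39 - 1)) = -191 + 813*((⅐)*(-39)*(-1)*(-2 - 273 - 7)/(-40)) = -191 + 813*((⅐)*(-39)*(-1)*(-1/40)*(-282)) = -191 + 813*(5499/140) = -191 + 4470687/140 = 4443947/140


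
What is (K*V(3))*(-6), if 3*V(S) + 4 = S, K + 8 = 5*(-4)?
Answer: -56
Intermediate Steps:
K = -28 (K = -8 + 5*(-4) = -8 - 20 = -28)
V(S) = -4/3 + S/3
(K*V(3))*(-6) = -28*(-4/3 + (⅓)*3)*(-6) = -28*(-4/3 + 1)*(-6) = -28*(-⅓)*(-6) = (28/3)*(-6) = -56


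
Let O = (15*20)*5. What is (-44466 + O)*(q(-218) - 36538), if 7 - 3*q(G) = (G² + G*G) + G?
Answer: 2927946714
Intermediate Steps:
q(G) = 7/3 - 2*G²/3 - G/3 (q(G) = 7/3 - ((G² + G*G) + G)/3 = 7/3 - ((G² + G²) + G)/3 = 7/3 - (2*G² + G)/3 = 7/3 - (G + 2*G²)/3 = 7/3 + (-2*G²/3 - G/3) = 7/3 - 2*G²/3 - G/3)
O = 1500 (O = 300*5 = 1500)
(-44466 + O)*(q(-218) - 36538) = (-44466 + 1500)*((7/3 - ⅔*(-218)² - ⅓*(-218)) - 36538) = -42966*((7/3 - ⅔*47524 + 218/3) - 36538) = -42966*((7/3 - 95048/3 + 218/3) - 36538) = -42966*(-94823/3 - 36538) = -42966*(-204437/3) = 2927946714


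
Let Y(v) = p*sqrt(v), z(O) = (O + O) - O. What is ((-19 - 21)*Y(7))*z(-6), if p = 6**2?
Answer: 8640*sqrt(7) ≈ 22859.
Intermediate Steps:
z(O) = O (z(O) = 2*O - O = O)
p = 36
Y(v) = 36*sqrt(v)
((-19 - 21)*Y(7))*z(-6) = ((-19 - 21)*(36*sqrt(7)))*(-6) = -1440*sqrt(7)*(-6) = 8640*sqrt(7)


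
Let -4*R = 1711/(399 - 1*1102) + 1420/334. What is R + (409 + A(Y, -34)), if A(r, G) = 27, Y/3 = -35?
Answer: 204533951/469604 ≈ 435.55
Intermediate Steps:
Y = -105 (Y = 3*(-35) = -105)
R = -213393/469604 (R = -(1711/(399 - 1*1102) + 1420/334)/4 = -(1711/(399 - 1102) + 1420*(1/334))/4 = -(1711/(-703) + 710/167)/4 = -(1711*(-1/703) + 710/167)/4 = -(-1711/703 + 710/167)/4 = -1/4*213393/117401 = -213393/469604 ≈ -0.45441)
R + (409 + A(Y, -34)) = -213393/469604 + (409 + 27) = -213393/469604 + 436 = 204533951/469604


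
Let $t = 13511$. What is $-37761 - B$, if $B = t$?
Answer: $-51272$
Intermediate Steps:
$B = 13511$
$-37761 - B = -37761 - 13511 = -51272$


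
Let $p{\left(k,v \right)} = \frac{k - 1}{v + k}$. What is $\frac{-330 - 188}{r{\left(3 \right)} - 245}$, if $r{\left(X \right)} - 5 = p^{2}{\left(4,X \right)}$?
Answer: $\frac{25382}{11751} \approx 2.16$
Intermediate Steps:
$p{\left(k,v \right)} = \frac{-1 + k}{k + v}$
$r{\left(X \right)} = 5 + \frac{9}{\left(4 + X\right)^{2}}$ ($r{\left(X \right)} = 5 + \left(\frac{-1 + 4}{4 + X}\right)^{2} = 5 + \left(\frac{1}{4 + X} 3\right)^{2} = 5 + \left(\frac{3}{4 + X}\right)^{2} = 5 + \frac{9}{\left(4 + X\right)^{2}}$)
$\frac{-330 - 188}{r{\left(3 \right)} - 245} = \frac{-330 - 188}{\left(5 + \frac{9}{\left(4 + 3\right)^{2}}\right) - 245} = - \frac{518}{\left(5 + \frac{9}{49}\right) - 245} = - \frac{518}{\frac{254}{49} - 245} = - \frac{518}{- \frac{11751}{49}} = \left(-518\right) \left(- \frac{49}{11751}\right) = \frac{25382}{11751}$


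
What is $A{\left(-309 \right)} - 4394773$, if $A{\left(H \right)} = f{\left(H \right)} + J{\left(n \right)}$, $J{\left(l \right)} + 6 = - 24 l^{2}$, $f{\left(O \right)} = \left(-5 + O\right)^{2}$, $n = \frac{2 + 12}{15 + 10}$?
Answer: $- \frac{2685119079}{625} \approx -4.2962 \cdot 10^{6}$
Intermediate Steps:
$n = \frac{14}{25} \approx 0.56$
$J{\left(l \right)} = -6 - 24 l^{2}$
$A{\left(H \right)} = - \frac{8454}{625} + \left(-5 + H\right)^{2}$ ($A{\left(H \right)} = \left(-5 + H\right)^{2} - \left(6 + 24 \left(\frac{14}{25}\right)^{2}\right) = \left(-5 + H\right)^{2} - \frac{8454}{625} = - \frac{8454}{625} + \left(-5 + H\right)^{2}$)
$A{\left(-309 \right)} - 4394773 = \left(- \frac{8454}{625} + \left(-5 - 309\right)^{2}\right) - 4394773 = \left(- \frac{8454}{625} + \left(-314\right)^{2}\right) - 4394773 = \left(- \frac{8454}{625} + 98596\right) - 4394773 = \frac{61614046}{625} - 4394773 = - \frac{2685119079}{625}$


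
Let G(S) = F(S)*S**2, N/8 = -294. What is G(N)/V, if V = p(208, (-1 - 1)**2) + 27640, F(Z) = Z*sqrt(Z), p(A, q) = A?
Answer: -45538633728*I*sqrt(3)/3481 ≈ -2.2659e+7*I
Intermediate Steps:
N = -2352 (N = 8*(-294) = -2352)
F(Z) = Z**(3/2)
G(S) = S**(7/2) (G(S) = S**(3/2)*S**2 = S**(7/2))
V = 27848 (V = 208 + 27640 = 27848)
G(N)/V = (-2352)**(7/2)/27848 = -364309069824*I*sqrt(3)*(1/27848) = -45538633728*I*sqrt(3)/3481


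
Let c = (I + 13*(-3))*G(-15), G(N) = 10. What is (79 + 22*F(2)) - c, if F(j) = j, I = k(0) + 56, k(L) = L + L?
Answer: -47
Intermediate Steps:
k(L) = 2*L
I = 56 (I = 2*0 + 56 = 0 + 56 = 56)
c = 170 (c = (56 + 13*(-3))*10 = (56 - 39)*10 = 17*10 = 170)
(79 + 22*F(2)) - c = (79 + 22*2) - 1*170 = (79 + 44) - 170 = 123 - 170 = -47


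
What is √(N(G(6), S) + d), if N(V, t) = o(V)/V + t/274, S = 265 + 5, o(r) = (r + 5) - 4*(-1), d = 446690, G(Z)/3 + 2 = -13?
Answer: √209598953005/685 ≈ 668.35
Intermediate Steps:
G(Z) = -45 (G(Z) = -6 + 3*(-13) = -6 - 39 = -45)
o(r) = 9 + r (o(r) = (5 + r) + 4 = 9 + r)
S = 270
N(V, t) = t/274 + (9 + V)/V (N(V, t) = (9 + V)/V + t/274 = t/274 + (9 + V)/V)
√(N(G(6), S) + d) = √((1 + 9/(-45) + (1/274)*270) + 446690) = √((1 + 9*(-1/45) + 135/137) + 446690) = √((1 - ⅕ + 135/137) + 446690) = √(1223/685 + 446690) = √(305983873/685) = √209598953005/685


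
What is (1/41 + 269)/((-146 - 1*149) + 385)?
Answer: 1103/369 ≈ 2.9892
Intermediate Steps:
(1/41 + 269)/((-146 - 1*149) + 385) = (1/41 + 269)/((-146 - 149) + 385) = 11030/(41*(-295 + 385)) = (11030/41)/90 = (11030/41)*(1/90) = 1103/369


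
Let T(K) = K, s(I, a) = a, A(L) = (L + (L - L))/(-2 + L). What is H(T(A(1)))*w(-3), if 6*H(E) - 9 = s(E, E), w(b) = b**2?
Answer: 12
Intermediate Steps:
A(L) = L/(-2 + L) (A(L) = (L + 0)/(-2 + L) = L/(-2 + L))
H(E) = 3/2 + E/6
H(T(A(1)))*w(-3) = (3/2 + (1/(-2 + 1))/6)*(-3)**2 = (3/2 + (1/(-1))/6)*9 = (3/2 + (1*(-1))/6)*9 = (3/2 + (1/6)*(-1))*9 = (3/2 - 1/6)*9 = (4/3)*9 = 12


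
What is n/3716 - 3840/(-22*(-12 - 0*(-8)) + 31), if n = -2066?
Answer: -1487891/109622 ≈ -13.573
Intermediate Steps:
n/3716 - 3840/(-22*(-12 - 0*(-8)) + 31) = -2066/3716 - 3840/(-22*(-12 - 0*(-8)) + 31) = -2066*1/3716 - 3840/(-22*(-12 - 1*0) + 31) = -1033/1858 - 3840/(-22*(-12 + 0) + 31) = -1033/1858 - 3840/(-22*(-12) + 31) = -1033/1858 - 3840/(264 + 31) = -1033/1858 - 3840/295 = -1033/1858 - 3840*1/295 = -1033/1858 - 768/59 = -1487891/109622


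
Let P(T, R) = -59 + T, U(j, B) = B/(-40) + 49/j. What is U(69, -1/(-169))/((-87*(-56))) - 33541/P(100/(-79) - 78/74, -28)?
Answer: 37132719215274323/67886263448640 ≈ 546.98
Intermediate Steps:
U(j, B) = 49/j - B/40 (U(j, B) = B*(-1/40) + 49/j = -B/40 + 49/j = 49/j - B/40)
U(69, -1/(-169))/((-87*(-56))) - 33541/P(100/(-79) - 78/74, -28) = (49/69 - (-1)/(40*(-169)))/((-87*(-56))) - 33541/(-59 + (100/(-79) - 78/74)) = (49*(1/69) - (-1)*(-1)/(40*169))/4872 - 33541/(-59 + (100*(-1/79) - 78*1/74)) = (49/69 - 1/40*1/169)*(1/4872) - 33541/(-59 + (-100/79 - 39/37)) = (49/69 - 1/6760)*(1/4872) - 33541/(-59 - 6781/2923) = (331171/466440)*(1/4872) - 33541/(-179238/2923) = 331171/2272495680 - 33541*(-2923/179238) = 331171/2272495680 + 98040343/179238 = 37132719215274323/67886263448640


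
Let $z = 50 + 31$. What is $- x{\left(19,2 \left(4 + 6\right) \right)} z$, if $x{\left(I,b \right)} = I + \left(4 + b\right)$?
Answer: $-3483$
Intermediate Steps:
$x{\left(I,b \right)} = 4 + I + b$
$z = 81$
$- x{\left(19,2 \left(4 + 6\right) \right)} z = - \left(4 + 19 + 2 \left(4 + 6\right)\right) 81 = - \left(4 + 19 + 2 \cdot 10\right) 81 = - \left(4 + 19 + 20\right) 81 = - 43 \cdot 81 = \left(-1\right) 3483 = -3483$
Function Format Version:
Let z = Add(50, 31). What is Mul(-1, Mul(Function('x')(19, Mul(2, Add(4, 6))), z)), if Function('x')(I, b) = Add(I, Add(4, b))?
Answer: -3483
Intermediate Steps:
Function('x')(I, b) = Add(4, I, b)
z = 81
Mul(-1, Mul(Function('x')(19, Mul(2, Add(4, 6))), z)) = Mul(-1, Mul(Add(4, 19, Mul(2, Add(4, 6))), 81)) = Mul(-1, Mul(Add(4, 19, Mul(2, 10)), 81)) = Mul(-1, Mul(Add(4, 19, 20), 81)) = Mul(-1, Mul(43, 81)) = Mul(-1, 3483) = -3483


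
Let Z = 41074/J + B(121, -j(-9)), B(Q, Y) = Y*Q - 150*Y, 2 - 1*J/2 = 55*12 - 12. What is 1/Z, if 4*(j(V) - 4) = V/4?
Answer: 5168/350889 ≈ 0.014728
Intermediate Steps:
J = -1292 (J = 4 - 2*(55*12 - 12) = 4 - 2*(660 - 12) = 4 - 2*648 = 4 - 1296 = -1292)
j(V) = 4 + V/16 (j(V) = 4 + (V/4)/4 = 4 + V/16)
B(Q, Y) = -150*Y + Q*Y (B(Q, Y) = Q*Y - 150*Y = -150*Y + Q*Y)
Z = 350889/5168 (Z = 41074/(-1292) + (-(4 + (1/16)*(-9)))*(-150 + 121) = 41074*(-1/1292) - (4 - 9/16)*(-29) = -20537/646 - 1*55/16*(-29) = -20537/646 - 55/16*(-29) = -20537/646 + 1595/16 = 350889/5168 ≈ 67.896)
1/Z = 1/(350889/5168) = 5168/350889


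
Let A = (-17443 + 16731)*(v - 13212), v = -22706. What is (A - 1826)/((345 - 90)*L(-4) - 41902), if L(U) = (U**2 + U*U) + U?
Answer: -12785895/17381 ≈ -735.63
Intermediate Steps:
A = 25573616 (A = (-17443 + 16731)*(-22706 - 13212) = -712*(-35918) = 25573616)
L(U) = U + 2*U**2 (L(U) = (U**2 + U**2) + U = 2*U**2 + U = U + 2*U**2)
(A - 1826)/((345 - 90)*L(-4) - 41902) = (25573616 - 1826)/((345 - 90)*(-4*(1 + 2*(-4))) - 41902) = 25571790/(255*(-4*(1 - 8)) - 41902) = 25571790/(255*(-4*(-7)) - 41902) = 25571790/(255*28 - 41902) = 25571790/(7140 - 41902) = 25571790/(-34762) = 25571790*(-1/34762) = -12785895/17381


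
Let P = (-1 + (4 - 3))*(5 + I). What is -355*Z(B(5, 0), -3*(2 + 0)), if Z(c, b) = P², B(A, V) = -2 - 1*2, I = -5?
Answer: 0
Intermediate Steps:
B(A, V) = -4 (B(A, V) = -2 - 2 = -4)
P = 0 (P = (-1 + (4 - 3))*(5 - 5) = (-1 + 1)*0 = 0*0 = 0)
Z(c, b) = 0 (Z(c, b) = 0² = 0)
-355*Z(B(5, 0), -3*(2 + 0)) = -355*0 = 0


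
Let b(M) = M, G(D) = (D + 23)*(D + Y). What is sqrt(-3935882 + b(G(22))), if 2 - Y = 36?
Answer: I*sqrt(3936422) ≈ 1984.0*I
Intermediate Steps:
Y = -34 (Y = 2 - 1*36 = 2 - 36 = -34)
G(D) = (-34 + D)*(23 + D) (G(D) = (D + 23)*(D - 34) = (23 + D)*(-34 + D) = (-34 + D)*(23 + D))
sqrt(-3935882 + b(G(22))) = sqrt(-3935882 + (-782 + 22**2 - 11*22)) = sqrt(-3935882 + (-782 + 484 - 242)) = sqrt(-3935882 - 540) = sqrt(-3936422) = I*sqrt(3936422)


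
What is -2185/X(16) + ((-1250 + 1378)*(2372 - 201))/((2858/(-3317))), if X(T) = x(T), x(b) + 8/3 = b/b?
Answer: -459003829/1429 ≈ -3.2121e+5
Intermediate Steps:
x(b) = -5/3 (x(b) = -8/3 + b/b = -8/3 + 1 = -5/3)
X(T) = -5/3
-2185/X(16) + ((-1250 + 1378)*(2372 - 201))/((2858/(-3317))) = -2185/(-5/3) + ((-1250 + 1378)*(2372 - 201))/((2858/(-3317))) = -2185*(-⅗) + (128*2171)/((2858*(-1/3317))) = 1311 + 277888/(-2858/3317) = 1311 + 277888*(-3317/2858) = 1311 - 460877248/1429 = -459003829/1429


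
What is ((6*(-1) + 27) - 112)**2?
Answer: 8281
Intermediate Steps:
((6*(-1) + 27) - 112)**2 = ((-6 + 27) - 112)**2 = (21 - 112)**2 = (-91)**2 = 8281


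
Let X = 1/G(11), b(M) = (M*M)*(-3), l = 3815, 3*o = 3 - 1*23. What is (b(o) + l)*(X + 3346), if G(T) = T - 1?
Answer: 73915349/6 ≈ 1.2319e+7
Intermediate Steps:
o = -20/3 (o = (3 - 1*23)/3 = (3 - 23)/3 = (⅓)*(-20) = -20/3 ≈ -6.6667)
G(T) = -1 + T
b(M) = -3*M² (b(M) = M²*(-3) = -3*M²)
X = ⅒ (X = 1/(-1 + 11) = 1/10 = ⅒ ≈ 0.10000)
(b(o) + l)*(X + 3346) = (-3*(-20/3)² + 3815)*(⅒ + 3346) = (-3*400/9 + 3815)*(33461/10) = (-400/3 + 3815)*(33461/10) = (11045/3)*(33461/10) = 73915349/6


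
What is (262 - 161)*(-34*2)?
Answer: -6868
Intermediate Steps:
(262 - 161)*(-34*2) = 101*(-68) = -6868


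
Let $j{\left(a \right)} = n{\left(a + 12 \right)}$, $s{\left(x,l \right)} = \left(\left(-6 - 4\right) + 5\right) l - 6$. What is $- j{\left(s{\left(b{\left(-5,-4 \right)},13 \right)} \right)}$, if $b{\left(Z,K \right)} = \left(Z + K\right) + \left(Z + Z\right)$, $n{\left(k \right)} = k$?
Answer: $59$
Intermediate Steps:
$b{\left(Z,K \right)} = K + 3 Z$ ($b{\left(Z,K \right)} = \left(K + Z\right) + 2 Z = K + 3 Z$)
$s{\left(x,l \right)} = -6 - 5 l$ ($s{\left(x,l \right)} = \left(-10 + 5\right) l - 6 = - 5 l - 6 = -6 - 5 l$)
$j{\left(a \right)} = 12 + a$ ($j{\left(a \right)} = a + 12 = 12 + a$)
$- j{\left(s{\left(b{\left(-5,-4 \right)},13 \right)} \right)} = - (12 - 71) = \left(-1\right) \left(-59\right) = 59$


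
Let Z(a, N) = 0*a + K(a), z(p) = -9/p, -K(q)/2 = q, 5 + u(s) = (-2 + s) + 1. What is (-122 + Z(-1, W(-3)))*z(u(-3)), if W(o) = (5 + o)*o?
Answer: -120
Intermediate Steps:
u(s) = -6 + s (u(s) = -5 + ((-2 + s) + 1) = -5 + (-1 + s) = -6 + s)
K(q) = -2*q
W(o) = o*(5 + o)
Z(a, N) = -2*a (Z(a, N) = 0*a - 2*a = 0 - 2*a = -2*a)
(-122 + Z(-1, W(-3)))*z(u(-3)) = (-122 - 2*(-1))*(-9/(-6 - 3)) = (-122 + 2)*(-9/(-9)) = -(-1080)*(-1)/9 = -120*1 = -120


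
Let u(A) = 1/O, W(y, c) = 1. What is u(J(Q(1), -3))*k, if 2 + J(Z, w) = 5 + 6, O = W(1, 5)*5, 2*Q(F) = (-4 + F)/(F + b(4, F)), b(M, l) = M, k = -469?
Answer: -469/5 ≈ -93.800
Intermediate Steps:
Q(F) = (-4 + F)/(2*(4 + F)) (Q(F) = ((-4 + F)/(F + 4))/2 = ((-4 + F)/(4 + F))/2 = (-4 + F)/(2*(4 + F)))
O = 5 (O = 1*5 = 5)
J(Z, w) = 9 (J(Z, w) = -2 + (5 + 6) = -2 + 11 = 9)
u(A) = ⅕ (u(A) = 1/5 = ⅕)
u(J(Q(1), -3))*k = (⅕)*(-469) = -469/5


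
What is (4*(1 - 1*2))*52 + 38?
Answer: -170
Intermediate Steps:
(4*(1 - 1*2))*52 + 38 = (4*(1 - 2))*52 + 38 = (4*(-1))*52 + 38 = -4*52 + 38 = -208 + 38 = -170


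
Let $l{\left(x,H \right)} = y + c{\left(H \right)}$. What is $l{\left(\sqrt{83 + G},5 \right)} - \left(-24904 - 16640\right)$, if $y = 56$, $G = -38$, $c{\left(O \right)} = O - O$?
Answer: $41600$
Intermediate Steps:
$c{\left(O \right)} = 0$
$l{\left(x,H \right)} = 56$ ($l{\left(x,H \right)} = 56 + 0 = 56$)
$l{\left(\sqrt{83 + G},5 \right)} - \left(-24904 - 16640\right) = 56 - \left(-24904 - 16640\right) = 56 - -41544 = 56 + 41544 = 41600$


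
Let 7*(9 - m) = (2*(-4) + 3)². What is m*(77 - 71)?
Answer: 228/7 ≈ 32.571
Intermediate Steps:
m = 38/7 (m = 9 - (2*(-4) + 3)²/7 = 9 - (-8 + 3)²/7 = 9 - ⅐*(-5)² = 9 - ⅐*25 = 9 - 25/7 = 38/7 ≈ 5.4286)
m*(77 - 71) = 38*(77 - 71)/7 = (38/7)*6 = 228/7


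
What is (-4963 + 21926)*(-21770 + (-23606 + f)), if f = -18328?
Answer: -1080610952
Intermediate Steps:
(-4963 + 21926)*(-21770 + (-23606 + f)) = (-4963 + 21926)*(-21770 + (-23606 - 18328)) = 16963*(-21770 - 41934) = 16963*(-63704) = -1080610952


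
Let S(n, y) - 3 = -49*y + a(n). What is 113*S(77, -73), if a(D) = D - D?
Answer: 404540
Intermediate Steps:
a(D) = 0
S(n, y) = 3 - 49*y (S(n, y) = 3 + (-49*y + 0) = 3 - 49*y)
113*S(77, -73) = 113*(3 - 49*(-73)) = 113*(3 + 3577) = 113*3580 = 404540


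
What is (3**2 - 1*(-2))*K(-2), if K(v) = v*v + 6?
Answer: 110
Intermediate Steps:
K(v) = 6 + v**2 (K(v) = v**2 + 6 = 6 + v**2)
(3**2 - 1*(-2))*K(-2) = (3**2 - 1*(-2))*(6 + (-2)**2) = (9 + 2)*(6 + 4) = 11*10 = 110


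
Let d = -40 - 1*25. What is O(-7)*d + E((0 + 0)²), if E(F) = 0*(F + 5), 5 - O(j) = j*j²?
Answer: -22620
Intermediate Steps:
O(j) = 5 - j³ (O(j) = 5 - j*j² = 5 - j³)
E(F) = 0 (E(F) = 0*(5 + F) = 0)
d = -65 (d = -40 - 25 = -65)
O(-7)*d + E((0 + 0)²) = (5 - 1*(-7)³)*(-65) + 0 = (5 - 1*(-343))*(-65) + 0 = (5 + 343)*(-65) + 0 = 348*(-65) + 0 = -22620 + 0 = -22620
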